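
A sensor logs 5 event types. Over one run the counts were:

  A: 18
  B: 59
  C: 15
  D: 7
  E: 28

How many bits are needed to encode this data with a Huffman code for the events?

Build the Huffman tree bottom-up:
D(7) + C(15) → 22
A(18) + 22 → 40
E(28) + 40 → 68
B(59) + 68 → 127
Total encoded bits = sum of merged weights = 22 + 40 + 68 + 127 = 257.

257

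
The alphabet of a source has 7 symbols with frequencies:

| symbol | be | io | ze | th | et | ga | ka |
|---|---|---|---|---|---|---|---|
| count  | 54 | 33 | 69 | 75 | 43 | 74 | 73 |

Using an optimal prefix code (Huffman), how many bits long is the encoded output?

Greedily combine the two least-frequent nodes:
merge io(33) and et(43): 76
merge be(54) and ze(69): 123
merge ka(73) and ga(74): 147
merge th(75) and 76: 151
merge 123 and 147: 270
merge 151 and 270: 421
Each symbol's bit-cost is frequency × depth; summing gives 1188 bits (equivalently 76 + 123 + 147 + 151 + 270 + 421).

1188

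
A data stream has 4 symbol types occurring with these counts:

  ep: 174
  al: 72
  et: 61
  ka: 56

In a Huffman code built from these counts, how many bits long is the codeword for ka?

Repeatedly merge the two smallest:
merge ka(56) and et(61): 117
merge al(72) and 117: 189
merge ep(174) and 189: 363
The subtree containing ka is merged 3 times, so code length = 3.

3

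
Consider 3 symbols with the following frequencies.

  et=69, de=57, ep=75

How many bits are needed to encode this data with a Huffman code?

327

Merge the two smallest weights repeatedly:
combine de(57), et(69) → 126
combine ep(75), 126 → 201
The encoded length is the sum of every internal node's weight: 126 + 201 = 327 bits.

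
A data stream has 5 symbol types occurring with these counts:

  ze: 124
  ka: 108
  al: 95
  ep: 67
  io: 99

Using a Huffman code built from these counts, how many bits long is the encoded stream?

1148

Merge the two smallest weights repeatedly:
combine ep(67), al(95) → 162
combine io(99), ka(108) → 207
combine ze(124), 162 → 286
combine 207, 286 → 493
Total encoded bits = sum of merged weights = 162 + 207 + 286 + 493 = 1148.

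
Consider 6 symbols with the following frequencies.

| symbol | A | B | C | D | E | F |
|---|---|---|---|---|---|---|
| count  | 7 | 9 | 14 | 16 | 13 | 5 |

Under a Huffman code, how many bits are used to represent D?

2

Build the tree from the bottom:
combine F(5), A(7) → 12
combine B(9), 12 → 21
combine E(13), C(14) → 27
combine D(16), 21 → 37
combine 27, 37 → 64
D sits 2 levels below the root, so its codeword is 2 bits.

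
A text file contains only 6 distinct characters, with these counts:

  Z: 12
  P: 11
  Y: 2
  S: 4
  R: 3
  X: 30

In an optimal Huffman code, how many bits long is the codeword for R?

Build the tree from the bottom:
merge Y(2) and R(3): 5
merge S(4) and 5: 9
merge 9 and P(11): 20
merge Z(12) and 20: 32
merge X(30) and 32: 62
The subtree containing R is merged 5 times, so code length = 5.

5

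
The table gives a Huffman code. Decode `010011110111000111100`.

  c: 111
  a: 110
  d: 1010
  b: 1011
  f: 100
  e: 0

efcbfecf

Read left to right; each codeword is recognised as soon as it completes (prefix code):
  0→e | 100→f | 111→c | 1011→b | 100→f | 0→e | 111→c | 100→f
Decoded message: efcbfecf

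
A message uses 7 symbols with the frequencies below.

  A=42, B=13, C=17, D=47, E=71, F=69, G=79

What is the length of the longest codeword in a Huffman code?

4

Merge the two lowest-weight nodes at each step:
combine B(13), C(17) → 30
combine 30, A(42) → 72
combine D(47), F(69) → 116
combine E(71), 72 → 143
combine G(79), 116 → 195
combine 143, 195 → 338
Maximum depth reached is 4.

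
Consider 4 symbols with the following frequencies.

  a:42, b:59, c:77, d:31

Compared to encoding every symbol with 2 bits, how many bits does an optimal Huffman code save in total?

4

Fixed-length: 2 bits × 209 symbols = 418 bits.
Huffman merges:
d(31) + a(42) → 73
b(59) + 73 → 132
c(77) + 132 → 209
Huffman total = 73 + 132 + 209 = 414 bits.
Saving = 418 − 414 = 4 bits.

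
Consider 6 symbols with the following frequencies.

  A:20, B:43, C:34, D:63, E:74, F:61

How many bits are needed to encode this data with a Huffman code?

741

Greedily combine the two least-frequent nodes:
combine A(20), C(34) → 54
combine B(43), 54 → 97
combine F(61), D(63) → 124
combine E(74), 97 → 171
combine 124, 171 → 295
Total encoded bits = sum of merged weights = 54 + 97 + 124 + 171 + 295 = 741.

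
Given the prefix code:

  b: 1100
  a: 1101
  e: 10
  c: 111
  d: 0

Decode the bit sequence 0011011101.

ddaa

Read left to right; each codeword is recognised as soon as it completes (prefix code):
  0→d | 0→d | 1101→a | 1101→a
Decoded message: ddaa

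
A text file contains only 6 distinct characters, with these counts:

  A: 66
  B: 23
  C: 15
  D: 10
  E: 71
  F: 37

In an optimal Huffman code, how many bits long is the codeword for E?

2

Repeatedly merge the two smallest:
D(10) + C(15) → 25
B(23) + 25 → 48
F(37) + 48 → 85
A(66) + E(71) → 137
85 + 137 → 222
E sits 2 levels below the root, so its codeword is 2 bits.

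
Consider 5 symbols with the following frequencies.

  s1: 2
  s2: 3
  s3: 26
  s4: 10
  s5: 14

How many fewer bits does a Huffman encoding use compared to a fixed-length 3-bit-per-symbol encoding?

Fixed-length: 3 bits × 55 symbols = 165 bits.
Huffman merges:
s1(2) + s2(3) → 5
5 + s4(10) → 15
s5(14) + 15 → 29
s3(26) + 29 → 55
Huffman total = 5 + 15 + 29 + 55 = 104 bits.
Saving = 165 − 104 = 61 bits.

61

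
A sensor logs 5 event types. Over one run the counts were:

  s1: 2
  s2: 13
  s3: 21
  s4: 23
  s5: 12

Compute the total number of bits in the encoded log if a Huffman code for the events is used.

Build the Huffman tree bottom-up:
combine s1(2), s5(12) → 14
combine s2(13), 14 → 27
combine s3(21), s4(23) → 44
combine 27, 44 → 71
Each symbol's bit-cost is frequency × depth; summing gives 156 bits (equivalently 14 + 27 + 44 + 71).

156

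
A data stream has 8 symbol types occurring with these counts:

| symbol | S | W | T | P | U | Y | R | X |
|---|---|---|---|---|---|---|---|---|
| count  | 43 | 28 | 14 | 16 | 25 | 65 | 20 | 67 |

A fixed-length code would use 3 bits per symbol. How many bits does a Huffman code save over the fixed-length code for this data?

57

Fixed-length: 3 bits × 278 symbols = 834 bits.
Huffman merges:
merge T(14) and P(16): 30
merge R(20) and U(25): 45
merge W(28) and 30: 58
merge S(43) and 45: 88
merge 58 and Y(65): 123
merge X(67) and 88: 155
merge 123 and 155: 278
Huffman total = 30 + 45 + 58 + 88 + 123 + 155 + 278 = 777 bits.
Saving = 834 − 777 = 57 bits.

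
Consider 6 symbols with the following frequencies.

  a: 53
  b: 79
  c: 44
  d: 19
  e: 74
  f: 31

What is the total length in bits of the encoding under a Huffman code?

Greedily combine the two least-frequent nodes:
merge d(19) and f(31): 50
merge c(44) and 50: 94
merge a(53) and e(74): 127
merge b(79) and 94: 173
merge 127 and 173: 300
Each symbol's bit-cost is frequency × depth; summing gives 744 bits (equivalently 50 + 94 + 127 + 173 + 300).

744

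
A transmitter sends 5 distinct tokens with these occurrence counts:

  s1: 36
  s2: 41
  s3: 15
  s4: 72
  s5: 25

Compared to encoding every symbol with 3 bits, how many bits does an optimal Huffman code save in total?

Fixed-length: 3 bits × 189 symbols = 567 bits.
Huffman merges:
combine s3(15), s5(25) → 40
combine s1(36), 40 → 76
combine s2(41), s4(72) → 113
combine 76, 113 → 189
Huffman total = 40 + 76 + 113 + 189 = 418 bits.
Saving = 567 − 418 = 149 bits.

149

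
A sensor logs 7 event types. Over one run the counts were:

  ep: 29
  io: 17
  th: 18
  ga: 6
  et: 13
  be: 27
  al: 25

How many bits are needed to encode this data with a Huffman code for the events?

Greedily combine the two least-frequent nodes:
merge ga(6) and et(13): 19
merge io(17) and th(18): 35
merge 19 and al(25): 44
merge be(27) and ep(29): 56
merge 35 and 44: 79
merge 56 and 79: 135
Total encoded bits = sum of merged weights = 19 + 35 + 44 + 56 + 79 + 135 = 368.

368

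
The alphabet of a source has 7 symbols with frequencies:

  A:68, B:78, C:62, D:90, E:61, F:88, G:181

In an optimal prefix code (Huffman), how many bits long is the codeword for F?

3

Huffman merges, smallest pair first:
merge E(61) and C(62): 123
merge A(68) and B(78): 146
merge F(88) and D(90): 178
merge 123 and 146: 269
merge 178 and G(181): 359
merge 269 and 359: 628
F's leaf is at depth 3, giving a 3-bit codeword.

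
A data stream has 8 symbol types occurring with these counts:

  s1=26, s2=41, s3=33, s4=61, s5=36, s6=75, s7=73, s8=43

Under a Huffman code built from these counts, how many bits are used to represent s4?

3

Build the tree from the bottom:
s1(26) + s3(33) → 59
s5(36) + s2(41) → 77
s8(43) + 59 → 102
s4(61) + s7(73) → 134
s6(75) + 77 → 152
102 + 134 → 236
152 + 236 → 388
s4's leaf is at depth 3, giving a 3-bit codeword.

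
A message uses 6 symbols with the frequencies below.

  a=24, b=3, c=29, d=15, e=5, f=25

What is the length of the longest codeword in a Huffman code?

Merge the two lowest-weight nodes at each step:
b(3) + e(5) → 8
8 + d(15) → 23
23 + a(24) → 47
f(25) + c(29) → 54
47 + 54 → 101
Maximum depth reached is 4.

4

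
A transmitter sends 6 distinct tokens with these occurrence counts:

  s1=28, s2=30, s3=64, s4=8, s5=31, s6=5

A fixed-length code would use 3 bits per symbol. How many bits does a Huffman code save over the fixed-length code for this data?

Fixed-length: 3 bits × 166 symbols = 498 bits.
Huffman merges:
s6(5) + s4(8) → 13
13 + s1(28) → 41
s2(30) + s5(31) → 61
41 + 61 → 102
s3(64) + 102 → 166
Huffman total = 13 + 41 + 61 + 102 + 166 = 383 bits.
Saving = 498 − 383 = 115 bits.

115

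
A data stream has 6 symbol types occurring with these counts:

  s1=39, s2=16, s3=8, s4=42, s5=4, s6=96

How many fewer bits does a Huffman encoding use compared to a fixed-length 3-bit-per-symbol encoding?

194

Fixed-length: 3 bits × 205 symbols = 615 bits.
Huffman merges:
merge s5(4) and s3(8): 12
merge 12 and s2(16): 28
merge 28 and s1(39): 67
merge s4(42) and 67: 109
merge s6(96) and 109: 205
Huffman total = 12 + 28 + 67 + 109 + 205 = 421 bits.
Saving = 615 − 421 = 194 bits.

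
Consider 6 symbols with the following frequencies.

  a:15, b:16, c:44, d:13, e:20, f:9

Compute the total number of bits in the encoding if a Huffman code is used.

Build the Huffman tree bottom-up:
merge f(9) and d(13): 22
merge a(15) and b(16): 31
merge e(20) and 22: 42
merge 31 and 42: 73
merge c(44) and 73: 117
The encoded length is the sum of every internal node's weight: 22 + 31 + 42 + 73 + 117 = 285 bits.

285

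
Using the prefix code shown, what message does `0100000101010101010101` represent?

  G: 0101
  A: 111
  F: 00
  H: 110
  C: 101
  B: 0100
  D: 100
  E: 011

BFGGGG

Read left to right; each codeword is recognised as soon as it completes (prefix code):
  0100→B | 00→F | 0101→G | 0101→G | 0101→G | 0101→G
Decoded message: BFGGGG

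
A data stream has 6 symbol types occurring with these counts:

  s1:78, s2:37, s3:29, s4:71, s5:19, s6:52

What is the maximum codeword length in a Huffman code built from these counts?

4

Merge the two lowest-weight nodes at each step:
s5(19) + s3(29) → 48
s2(37) + 48 → 85
s6(52) + s4(71) → 123
s1(78) + 85 → 163
123 + 163 → 286
Maximum depth reached is 4.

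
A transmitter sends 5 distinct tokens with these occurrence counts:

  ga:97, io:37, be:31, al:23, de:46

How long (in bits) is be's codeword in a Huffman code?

3

Repeatedly merge the two smallest:
merge al(23) and be(31): 54
merge io(37) and de(46): 83
merge 54 and 83: 137
merge ga(97) and 137: 234
The subtree containing be is merged 3 times, so code length = 3.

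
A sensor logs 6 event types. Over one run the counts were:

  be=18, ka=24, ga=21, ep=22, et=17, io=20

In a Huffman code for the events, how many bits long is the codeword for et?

Repeatedly merge the two smallest:
combine et(17), be(18) → 35
combine io(20), ga(21) → 41
combine ep(22), ka(24) → 46
combine 35, 41 → 76
combine 46, 76 → 122
The subtree containing et is merged 3 times, so code length = 3.

3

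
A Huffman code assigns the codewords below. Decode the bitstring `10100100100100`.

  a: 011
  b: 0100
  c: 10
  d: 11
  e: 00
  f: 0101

Read left to right; each codeword is recognised as soon as it completes (prefix code):
  10→c | 10→c | 0100→b | 10→c | 0100→b
Decoded message: ccbcb

ccbcb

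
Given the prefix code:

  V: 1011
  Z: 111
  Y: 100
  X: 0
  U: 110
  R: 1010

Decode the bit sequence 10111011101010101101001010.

Read left to right; each codeword is recognised as soon as it completes (prefix code):
  1011→V | 1011→V | 1010→R | 1010→R | 110→U | 100→Y | 1010→R
Decoded message: VVRRUYR

VVRRUYR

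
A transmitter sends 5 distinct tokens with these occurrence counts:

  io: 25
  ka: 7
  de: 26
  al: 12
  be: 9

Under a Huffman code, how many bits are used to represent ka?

Repeatedly merge the two smallest:
ka(7) + be(9) → 16
al(12) + 16 → 28
io(25) + de(26) → 51
28 + 51 → 79
ka's leaf is at depth 3, giving a 3-bit codeword.

3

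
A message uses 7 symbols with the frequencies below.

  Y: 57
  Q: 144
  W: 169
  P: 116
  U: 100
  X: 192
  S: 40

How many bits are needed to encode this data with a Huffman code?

Greedily combine the two least-frequent nodes:
combine S(40), Y(57) → 97
combine 97, U(100) → 197
combine P(116), Q(144) → 260
combine W(169), X(192) → 361
combine 197, 260 → 457
combine 361, 457 → 818
The encoded length is the sum of every internal node's weight: 97 + 197 + 260 + 361 + 457 + 818 = 2190 bits.

2190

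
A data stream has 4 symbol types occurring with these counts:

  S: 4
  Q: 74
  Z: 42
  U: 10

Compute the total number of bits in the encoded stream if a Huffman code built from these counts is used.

200

Build the Huffman tree bottom-up:
combine S(4), U(10) → 14
combine 14, Z(42) → 56
combine 56, Q(74) → 130
Each symbol's bit-cost is frequency × depth; summing gives 200 bits (equivalently 14 + 56 + 130).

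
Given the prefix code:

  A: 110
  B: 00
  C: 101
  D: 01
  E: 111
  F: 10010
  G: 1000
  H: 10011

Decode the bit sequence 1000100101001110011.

Read left to right; each codeword is recognised as soon as it completes (prefix code):
  1000→G | 10010→F | 10011→H | 10011→H
Decoded message: GFHH

GFHH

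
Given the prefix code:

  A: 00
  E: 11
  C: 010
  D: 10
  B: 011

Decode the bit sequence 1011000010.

DEAAD

Read left to right; each codeword is recognised as soon as it completes (prefix code):
  10→D | 11→E | 00→A | 00→A | 10→D
Decoded message: DEAAD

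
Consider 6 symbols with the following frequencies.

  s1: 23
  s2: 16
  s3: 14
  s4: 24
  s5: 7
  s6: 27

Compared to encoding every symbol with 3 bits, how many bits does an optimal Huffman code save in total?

Fixed-length: 3 bits × 111 symbols = 333 bits.
Huffman merges:
s5(7) + s3(14) → 21
s2(16) + 21 → 37
s1(23) + s4(24) → 47
s6(27) + 37 → 64
47 + 64 → 111
Huffman total = 21 + 37 + 47 + 64 + 111 = 280 bits.
Saving = 333 − 280 = 53 bits.

53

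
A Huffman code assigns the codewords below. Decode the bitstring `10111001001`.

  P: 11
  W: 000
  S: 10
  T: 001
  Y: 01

Read left to right; each codeword is recognised as soon as it completes (prefix code):
  10→S | 11→P | 10→S | 01→Y | 001→T
Decoded message: SPSYT

SPSYT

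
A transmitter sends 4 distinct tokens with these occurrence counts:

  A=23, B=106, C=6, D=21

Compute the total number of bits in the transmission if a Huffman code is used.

Merge the two smallest weights repeatedly:
merge C(6) and D(21): 27
merge A(23) and 27: 50
merge 50 and B(106): 156
Total encoded bits = sum of merged weights = 27 + 50 + 156 = 233.

233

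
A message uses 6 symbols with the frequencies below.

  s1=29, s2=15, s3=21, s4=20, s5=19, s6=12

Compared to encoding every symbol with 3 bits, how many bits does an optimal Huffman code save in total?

Fixed-length: 3 bits × 116 symbols = 348 bits.
Huffman merges:
combine s6(12), s2(15) → 27
combine s5(19), s4(20) → 39
combine s3(21), 27 → 48
combine s1(29), 39 → 68
combine 48, 68 → 116
Huffman total = 27 + 39 + 48 + 68 + 116 = 298 bits.
Saving = 348 − 298 = 50 bits.

50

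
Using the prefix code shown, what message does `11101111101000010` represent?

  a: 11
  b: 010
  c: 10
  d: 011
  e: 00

acaacceb

Read left to right; each codeword is recognised as soon as it completes (prefix code):
  11→a | 10→c | 11→a | 11→a | 10→c | 10→c | 00→e | 010→b
Decoded message: acaacceb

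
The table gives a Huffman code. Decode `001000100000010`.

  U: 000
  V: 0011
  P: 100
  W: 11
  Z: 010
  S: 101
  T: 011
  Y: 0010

YYUY

Read left to right; each codeword is recognised as soon as it completes (prefix code):
  0010→Y | 0010→Y | 000→U | 0010→Y
Decoded message: YYUY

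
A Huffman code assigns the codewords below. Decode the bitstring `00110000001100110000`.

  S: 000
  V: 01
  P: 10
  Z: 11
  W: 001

Read left to right; each codeword is recognised as soon as it completes (prefix code):
  001→W | 10→P | 000→S | 001→W | 10→P | 01→V | 10→P | 000→S
Decoded message: WPSWPVPS

WPSWPVPS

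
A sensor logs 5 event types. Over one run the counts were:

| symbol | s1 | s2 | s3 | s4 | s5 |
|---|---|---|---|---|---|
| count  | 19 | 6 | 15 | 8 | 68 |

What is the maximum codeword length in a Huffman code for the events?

4

Merge the two lowest-weight nodes at each step:
combine s2(6), s4(8) → 14
combine 14, s3(15) → 29
combine s1(19), 29 → 48
combine 48, s5(68) → 116
The rarest symbols sit at the bottom; the longest codeword is 4 bits.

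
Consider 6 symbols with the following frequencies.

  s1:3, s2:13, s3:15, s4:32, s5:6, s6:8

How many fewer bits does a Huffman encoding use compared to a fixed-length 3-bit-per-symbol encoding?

55

Fixed-length: 3 bits × 77 symbols = 231 bits.
Huffman merges:
combine s1(3), s5(6) → 9
combine s6(8), 9 → 17
combine s2(13), s3(15) → 28
combine 17, 28 → 45
combine s4(32), 45 → 77
Huffman total = 9 + 17 + 28 + 45 + 77 = 176 bits.
Saving = 231 − 176 = 55 bits.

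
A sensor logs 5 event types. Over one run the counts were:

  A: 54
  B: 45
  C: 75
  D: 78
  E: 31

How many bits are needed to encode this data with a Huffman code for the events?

Build the Huffman tree bottom-up:
merge E(31) and B(45): 76
merge A(54) and C(75): 129
merge 76 and D(78): 154
merge 129 and 154: 283
Each symbol's bit-cost is frequency × depth; summing gives 642 bits (equivalently 76 + 129 + 154 + 283).

642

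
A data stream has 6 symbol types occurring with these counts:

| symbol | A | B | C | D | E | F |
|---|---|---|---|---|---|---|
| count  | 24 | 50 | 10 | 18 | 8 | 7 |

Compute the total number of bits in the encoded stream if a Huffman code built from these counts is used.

266

Build the Huffman tree bottom-up:
F(7) + E(8) → 15
C(10) + 15 → 25
D(18) + A(24) → 42
25 + 42 → 67
B(50) + 67 → 117
Total encoded bits = sum of merged weights = 15 + 25 + 42 + 67 + 117 = 266.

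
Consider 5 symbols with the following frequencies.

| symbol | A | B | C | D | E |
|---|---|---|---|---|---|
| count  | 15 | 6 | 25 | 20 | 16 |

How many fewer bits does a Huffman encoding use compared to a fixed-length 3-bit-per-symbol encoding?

61

Fixed-length: 3 bits × 82 symbols = 246 bits.
Huffman merges:
combine B(6), A(15) → 21
combine E(16), D(20) → 36
combine 21, C(25) → 46
combine 36, 46 → 82
Huffman total = 21 + 36 + 46 + 82 = 185 bits.
Saving = 246 − 185 = 61 bits.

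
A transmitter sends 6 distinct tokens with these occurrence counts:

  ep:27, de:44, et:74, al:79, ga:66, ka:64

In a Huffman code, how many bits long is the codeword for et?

2

Huffman merges, smallest pair first:
ep(27) + de(44) → 71
ka(64) + ga(66) → 130
71 + et(74) → 145
al(79) + 130 → 209
145 + 209 → 354
et sits 2 levels below the root, so its codeword is 2 bits.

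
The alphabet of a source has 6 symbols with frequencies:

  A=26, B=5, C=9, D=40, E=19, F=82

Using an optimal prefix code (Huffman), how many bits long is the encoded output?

386

Greedily combine the two least-frequent nodes:
merge B(5) and C(9): 14
merge 14 and E(19): 33
merge A(26) and 33: 59
merge D(40) and 59: 99
merge F(82) and 99: 181
Each symbol's bit-cost is frequency × depth; summing gives 386 bits (equivalently 14 + 33 + 59 + 99 + 181).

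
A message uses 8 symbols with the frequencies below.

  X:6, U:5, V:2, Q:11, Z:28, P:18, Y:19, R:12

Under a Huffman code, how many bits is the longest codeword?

5

Merge the two lowest-weight nodes at each step:
merge V(2) and U(5): 7
merge X(6) and 7: 13
merge Q(11) and R(12): 23
merge 13 and P(18): 31
merge Y(19) and 23: 42
merge Z(28) and 31: 59
merge 42 and 59: 101
The rarest symbols sit at the bottom; the longest codeword is 5 bits.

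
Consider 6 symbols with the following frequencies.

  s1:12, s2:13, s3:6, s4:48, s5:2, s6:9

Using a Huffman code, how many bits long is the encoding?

182

Greedily combine the two least-frequent nodes:
s5(2) + s3(6) → 8
8 + s6(9) → 17
s1(12) + s2(13) → 25
17 + 25 → 42
42 + s4(48) → 90
The encoded length is the sum of every internal node's weight: 8 + 17 + 25 + 42 + 90 = 182 bits.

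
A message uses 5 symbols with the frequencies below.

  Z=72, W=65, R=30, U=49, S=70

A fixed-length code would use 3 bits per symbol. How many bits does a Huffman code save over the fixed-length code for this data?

Fixed-length: 3 bits × 286 symbols = 858 bits.
Huffman merges:
R(30) + U(49) → 79
W(65) + S(70) → 135
Z(72) + 79 → 151
135 + 151 → 286
Huffman total = 79 + 135 + 151 + 286 = 651 bits.
Saving = 858 − 651 = 207 bits.

207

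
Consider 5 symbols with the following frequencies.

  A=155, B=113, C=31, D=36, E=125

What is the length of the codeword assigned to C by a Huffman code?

3

Build the tree from the bottom:
C(31) + D(36) → 67
67 + B(113) → 180
E(125) + A(155) → 280
180 + 280 → 460
The subtree containing C is merged 3 times, so code length = 3.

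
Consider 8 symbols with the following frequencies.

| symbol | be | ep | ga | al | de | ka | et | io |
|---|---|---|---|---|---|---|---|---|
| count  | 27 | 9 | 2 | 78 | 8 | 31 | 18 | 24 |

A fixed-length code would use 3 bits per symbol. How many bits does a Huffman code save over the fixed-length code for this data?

90

Fixed-length: 3 bits × 197 symbols = 591 bits.
Huffman merges:
merge ga(2) and de(8): 10
merge ep(9) and 10: 19
merge et(18) and 19: 37
merge io(24) and be(27): 51
merge ka(31) and 37: 68
merge 51 and 68: 119
merge al(78) and 119: 197
Huffman total = 10 + 19 + 37 + 51 + 68 + 119 + 197 = 501 bits.
Saving = 591 − 501 = 90 bits.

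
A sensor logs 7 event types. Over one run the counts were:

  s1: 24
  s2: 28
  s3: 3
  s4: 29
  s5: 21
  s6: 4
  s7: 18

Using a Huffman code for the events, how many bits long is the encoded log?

331

Merge the two smallest weights repeatedly:
combine s3(3), s6(4) → 7
combine 7, s7(18) → 25
combine s5(21), s1(24) → 45
combine 25, s2(28) → 53
combine s4(29), 45 → 74
combine 53, 74 → 127
Each symbol's bit-cost is frequency × depth; summing gives 331 bits (equivalently 7 + 25 + 45 + 53 + 74 + 127).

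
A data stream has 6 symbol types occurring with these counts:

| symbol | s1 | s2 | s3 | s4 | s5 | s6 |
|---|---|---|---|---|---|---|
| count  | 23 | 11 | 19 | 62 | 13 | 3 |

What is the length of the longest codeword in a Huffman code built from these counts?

4

Merge the two lowest-weight nodes at each step:
s6(3) + s2(11) → 14
s5(13) + 14 → 27
s3(19) + s1(23) → 42
27 + 42 → 69
s4(62) + 69 → 131
The first pair merged (s6, s2) ends up deepest, at depth 4.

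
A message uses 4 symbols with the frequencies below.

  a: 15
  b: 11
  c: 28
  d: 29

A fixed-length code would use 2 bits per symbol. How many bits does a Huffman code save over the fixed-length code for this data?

Fixed-length: 2 bits × 83 symbols = 166 bits.
Huffman merges:
combine b(11), a(15) → 26
combine 26, c(28) → 54
combine d(29), 54 → 83
Huffman total = 26 + 54 + 83 = 163 bits.
Saving = 166 − 163 = 3 bits.

3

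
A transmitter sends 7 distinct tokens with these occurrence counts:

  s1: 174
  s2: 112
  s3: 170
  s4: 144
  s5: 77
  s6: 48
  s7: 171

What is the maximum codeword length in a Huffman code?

Merge the two lowest-weight nodes at each step:
s6(48) + s5(77) → 125
s2(112) + 125 → 237
s4(144) + s3(170) → 314
s7(171) + s1(174) → 345
237 + 314 → 551
345 + 551 → 896
The rarest symbols sit at the bottom; the longest codeword is 4 bits.

4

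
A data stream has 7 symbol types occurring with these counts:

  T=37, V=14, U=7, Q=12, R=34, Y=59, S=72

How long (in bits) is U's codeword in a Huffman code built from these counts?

5

Build the tree from the bottom:
combine U(7), Q(12) → 19
combine V(14), 19 → 33
combine 33, R(34) → 67
combine T(37), Y(59) → 96
combine 67, S(72) → 139
combine 96, 139 → 235
U's leaf is at depth 5, giving a 5-bit codeword.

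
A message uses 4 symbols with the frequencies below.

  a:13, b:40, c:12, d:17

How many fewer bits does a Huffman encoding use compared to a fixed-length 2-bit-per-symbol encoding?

Fixed-length: 2 bits × 82 symbols = 164 bits.
Huffman merges:
merge c(12) and a(13): 25
merge d(17) and 25: 42
merge b(40) and 42: 82
Huffman total = 25 + 42 + 82 = 149 bits.
Saving = 164 − 149 = 15 bits.

15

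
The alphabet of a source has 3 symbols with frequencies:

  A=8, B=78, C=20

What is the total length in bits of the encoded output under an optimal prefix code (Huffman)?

Merge the two smallest weights repeatedly:
combine A(8), C(20) → 28
combine 28, B(78) → 106
Each symbol's bit-cost is frequency × depth; summing gives 134 bits (equivalently 28 + 106).

134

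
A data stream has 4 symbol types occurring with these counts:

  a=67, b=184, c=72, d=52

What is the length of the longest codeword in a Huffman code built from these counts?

3

Merge the two lowest-weight nodes at each step:
combine d(52), a(67) → 119
combine c(72), 119 → 191
combine b(184), 191 → 375
Maximum depth reached is 3.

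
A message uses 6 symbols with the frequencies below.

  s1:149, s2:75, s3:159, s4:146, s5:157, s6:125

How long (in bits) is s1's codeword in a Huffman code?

3

Build the tree from the bottom:
s2(75) + s6(125) → 200
s4(146) + s1(149) → 295
s5(157) + s3(159) → 316
200 + 295 → 495
316 + 495 → 811
The subtree containing s1 is merged 3 times, so code length = 3.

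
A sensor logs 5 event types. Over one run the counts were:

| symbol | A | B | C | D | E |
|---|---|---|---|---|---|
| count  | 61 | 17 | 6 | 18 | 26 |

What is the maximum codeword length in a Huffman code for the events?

Merge the two lowest-weight nodes at each step:
merge C(6) and B(17): 23
merge D(18) and 23: 41
merge E(26) and 41: 67
merge A(61) and 67: 128
Maximum depth reached is 4.

4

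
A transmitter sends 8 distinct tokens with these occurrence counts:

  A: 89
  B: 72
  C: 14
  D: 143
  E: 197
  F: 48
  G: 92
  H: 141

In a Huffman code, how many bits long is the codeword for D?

Repeatedly merge the two smallest:
merge C(14) and F(48): 62
merge 62 and B(72): 134
merge A(89) and G(92): 181
merge 134 and H(141): 275
merge D(143) and 181: 324
merge E(197) and 275: 472
merge 324 and 472: 796
D sits 2 levels below the root, so its codeword is 2 bits.

2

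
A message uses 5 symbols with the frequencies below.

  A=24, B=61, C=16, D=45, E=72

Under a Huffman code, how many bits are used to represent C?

Build the tree from the bottom:
merge C(16) and A(24): 40
merge 40 and D(45): 85
merge B(61) and E(72): 133
merge 85 and 133: 218
The subtree containing C is merged 3 times, so code length = 3.

3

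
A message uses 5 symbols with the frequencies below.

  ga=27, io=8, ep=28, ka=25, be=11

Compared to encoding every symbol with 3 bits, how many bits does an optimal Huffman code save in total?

80

Fixed-length: 3 bits × 99 symbols = 297 bits.
Huffman merges:
merge io(8) and be(11): 19
merge 19 and ka(25): 44
merge ga(27) and ep(28): 55
merge 44 and 55: 99
Huffman total = 19 + 44 + 55 + 99 = 217 bits.
Saving = 297 − 217 = 80 bits.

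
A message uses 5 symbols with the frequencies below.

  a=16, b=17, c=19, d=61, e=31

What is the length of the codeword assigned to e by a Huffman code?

Huffman merges, smallest pair first:
merge a(16) and b(17): 33
merge c(19) and e(31): 50
merge 33 and 50: 83
merge d(61) and 83: 144
The subtree containing e is merged 3 times, so code length = 3.

3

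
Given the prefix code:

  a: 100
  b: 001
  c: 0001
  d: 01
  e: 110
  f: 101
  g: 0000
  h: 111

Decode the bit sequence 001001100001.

Read left to right; each codeword is recognised as soon as it completes (prefix code):
  001→b | 001→b | 100→a | 001→b
Decoded message: bbab

bbab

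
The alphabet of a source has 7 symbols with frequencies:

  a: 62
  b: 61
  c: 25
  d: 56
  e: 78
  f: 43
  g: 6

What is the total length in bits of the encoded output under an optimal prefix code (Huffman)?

Merge the two smallest weights repeatedly:
combine g(6), c(25) → 31
combine 31, f(43) → 74
combine d(56), b(61) → 117
combine a(62), 74 → 136
combine e(78), 117 → 195
combine 136, 195 → 331
Total encoded bits = sum of merged weights = 31 + 74 + 117 + 136 + 195 + 331 = 884.

884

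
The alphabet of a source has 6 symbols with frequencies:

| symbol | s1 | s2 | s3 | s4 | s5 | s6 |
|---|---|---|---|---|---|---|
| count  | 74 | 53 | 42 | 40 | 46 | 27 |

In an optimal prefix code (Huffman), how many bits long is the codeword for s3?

3

Huffman merges, smallest pair first:
combine s6(27), s4(40) → 67
combine s3(42), s5(46) → 88
combine s2(53), 67 → 120
combine s1(74), 88 → 162
combine 120, 162 → 282
The subtree containing s3 is merged 3 times, so code length = 3.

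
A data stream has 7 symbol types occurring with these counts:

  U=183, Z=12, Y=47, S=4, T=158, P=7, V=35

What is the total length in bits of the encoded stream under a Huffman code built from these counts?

Greedily combine the two least-frequent nodes:
combine S(4), P(7) → 11
combine 11, Z(12) → 23
combine 23, V(35) → 58
combine Y(47), 58 → 105
combine 105, T(158) → 263
combine U(183), 263 → 446
The encoded length is the sum of every internal node's weight: 11 + 23 + 58 + 105 + 263 + 446 = 906 bits.

906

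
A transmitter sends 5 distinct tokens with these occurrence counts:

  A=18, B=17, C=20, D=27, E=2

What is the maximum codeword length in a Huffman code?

Merge the two lowest-weight nodes at each step:
merge E(2) and B(17): 19
merge A(18) and 19: 37
merge C(20) and D(27): 47
merge 37 and 47: 84
The first pair merged (E, B) ends up deepest, at depth 3.

3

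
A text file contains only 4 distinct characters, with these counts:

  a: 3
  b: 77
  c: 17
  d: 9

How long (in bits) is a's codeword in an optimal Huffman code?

3

Huffman merges, smallest pair first:
a(3) + d(9) → 12
12 + c(17) → 29
29 + b(77) → 106
a's leaf is at depth 3, giving a 3-bit codeword.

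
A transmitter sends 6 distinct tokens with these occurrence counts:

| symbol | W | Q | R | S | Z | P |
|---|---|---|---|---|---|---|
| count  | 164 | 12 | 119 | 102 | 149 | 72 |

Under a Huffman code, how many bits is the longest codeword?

4

Merge the two lowest-weight nodes at each step:
merge Q(12) and P(72): 84
merge 84 and S(102): 186
merge R(119) and Z(149): 268
merge W(164) and 186: 350
merge 268 and 350: 618
The first pair merged (Q, P) ends up deepest, at depth 4.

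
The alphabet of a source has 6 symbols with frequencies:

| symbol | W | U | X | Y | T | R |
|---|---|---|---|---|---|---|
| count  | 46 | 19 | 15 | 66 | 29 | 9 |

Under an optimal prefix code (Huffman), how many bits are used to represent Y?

Repeatedly merge the two smallest:
R(9) + X(15) → 24
U(19) + 24 → 43
T(29) + 43 → 72
W(46) + Y(66) → 112
72 + 112 → 184
Y's leaf is at depth 2, giving a 2-bit codeword.

2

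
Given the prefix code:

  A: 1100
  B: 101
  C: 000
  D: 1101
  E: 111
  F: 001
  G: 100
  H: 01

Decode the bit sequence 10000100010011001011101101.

GFCGABDB

Read left to right; each codeword is recognised as soon as it completes (prefix code):
  100→G | 001→F | 000→C | 100→G | 1100→A | 101→B | 1101→D | 101→B
Decoded message: GFCGABDB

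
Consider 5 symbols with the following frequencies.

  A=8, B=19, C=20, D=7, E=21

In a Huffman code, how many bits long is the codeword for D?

Build the tree from the bottom:
D(7) + A(8) → 15
15 + B(19) → 34
C(20) + E(21) → 41
34 + 41 → 75
D sits 3 levels below the root, so its codeword is 3 bits.

3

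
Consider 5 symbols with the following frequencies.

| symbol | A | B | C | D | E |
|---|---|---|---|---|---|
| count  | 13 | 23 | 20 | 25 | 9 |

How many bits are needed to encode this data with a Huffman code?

Merge the two smallest weights repeatedly:
E(9) + A(13) → 22
C(20) + 22 → 42
B(23) + D(25) → 48
42 + 48 → 90
The encoded length is the sum of every internal node's weight: 22 + 42 + 48 + 90 = 202 bits.

202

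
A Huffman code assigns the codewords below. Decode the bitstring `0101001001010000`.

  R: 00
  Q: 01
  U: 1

Read left to right; each codeword is recognised as soon as it completes (prefix code):
  01→Q | 01→Q | 00→R | 1→U | 00→R | 1→U | 01→Q | 00→R | 00→R
Decoded message: QQRURUQRR

QQRURUQRR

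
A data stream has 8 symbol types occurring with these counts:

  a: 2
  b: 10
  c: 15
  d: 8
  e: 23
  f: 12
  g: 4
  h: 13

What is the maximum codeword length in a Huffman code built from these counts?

Merge the two lowest-weight nodes at each step:
a(2) + g(4) → 6
6 + d(8) → 14
b(10) + f(12) → 22
h(13) + 14 → 27
c(15) + 22 → 37
e(23) + 27 → 50
37 + 50 → 87
Maximum depth reached is 5.

5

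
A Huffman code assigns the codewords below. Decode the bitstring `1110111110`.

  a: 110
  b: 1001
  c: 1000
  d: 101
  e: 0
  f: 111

fefa

Read left to right; each codeword is recognised as soon as it completes (prefix code):
  111→f | 0→e | 111→f | 110→a
Decoded message: fefa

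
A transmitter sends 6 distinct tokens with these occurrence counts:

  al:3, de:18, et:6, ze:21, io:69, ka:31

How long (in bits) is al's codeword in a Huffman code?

Huffman merges, smallest pair first:
merge al(3) and et(6): 9
merge 9 and de(18): 27
merge ze(21) and 27: 48
merge ka(31) and 48: 79
merge io(69) and 79: 148
al sits 5 levels below the root, so its codeword is 5 bits.

5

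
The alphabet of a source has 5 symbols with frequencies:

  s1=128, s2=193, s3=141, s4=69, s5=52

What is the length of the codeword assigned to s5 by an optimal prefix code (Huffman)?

Repeatedly merge the two smallest:
merge s5(52) and s4(69): 121
merge 121 and s1(128): 249
merge s3(141) and s2(193): 334
merge 249 and 334: 583
s5 sits 3 levels below the root, so its codeword is 3 bits.

3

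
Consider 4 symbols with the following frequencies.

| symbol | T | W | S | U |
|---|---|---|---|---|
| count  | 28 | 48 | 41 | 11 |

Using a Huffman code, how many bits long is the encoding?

Build the Huffman tree bottom-up:
combine U(11), T(28) → 39
combine 39, S(41) → 80
combine W(48), 80 → 128
The encoded length is the sum of every internal node's weight: 39 + 80 + 128 = 247 bits.

247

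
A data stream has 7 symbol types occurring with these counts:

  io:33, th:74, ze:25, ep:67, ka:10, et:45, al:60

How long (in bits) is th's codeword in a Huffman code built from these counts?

Huffman merges, smallest pair first:
ka(10) + ze(25) → 35
io(33) + 35 → 68
et(45) + al(60) → 105
ep(67) + 68 → 135
th(74) + 105 → 179
135 + 179 → 314
th sits 2 levels below the root, so its codeword is 2 bits.

2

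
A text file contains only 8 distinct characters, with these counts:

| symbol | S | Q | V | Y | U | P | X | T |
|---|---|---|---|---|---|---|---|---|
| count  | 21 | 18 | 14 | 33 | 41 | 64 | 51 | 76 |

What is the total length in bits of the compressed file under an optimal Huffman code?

899

Merge the two smallest weights repeatedly:
merge V(14) and Q(18): 32
merge S(21) and 32: 53
merge Y(33) and U(41): 74
merge X(51) and 53: 104
merge P(64) and 74: 138
merge T(76) and 104: 180
merge 138 and 180: 318
Each symbol's bit-cost is frequency × depth; summing gives 899 bits (equivalently 32 + 53 + 74 + 104 + 138 + 180 + 318).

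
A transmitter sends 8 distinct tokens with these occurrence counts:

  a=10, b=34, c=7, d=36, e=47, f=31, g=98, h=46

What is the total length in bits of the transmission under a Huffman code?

846

Merge the two smallest weights repeatedly:
merge c(7) and a(10): 17
merge 17 and f(31): 48
merge b(34) and d(36): 70
merge h(46) and e(47): 93
merge 48 and 70: 118
merge 93 and g(98): 191
merge 118 and 191: 309
Total encoded bits = sum of merged weights = 17 + 48 + 70 + 93 + 118 + 191 + 309 = 846.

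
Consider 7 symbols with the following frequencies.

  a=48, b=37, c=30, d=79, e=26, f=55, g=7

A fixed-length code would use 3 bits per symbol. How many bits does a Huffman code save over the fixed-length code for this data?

Fixed-length: 3 bits × 282 symbols = 846 bits.
Huffman merges:
g(7) + e(26) → 33
c(30) + 33 → 63
b(37) + a(48) → 85
f(55) + 63 → 118
d(79) + 85 → 164
118 + 164 → 282
Huffman total = 33 + 63 + 85 + 118 + 164 + 282 = 745 bits.
Saving = 846 − 745 = 101 bits.

101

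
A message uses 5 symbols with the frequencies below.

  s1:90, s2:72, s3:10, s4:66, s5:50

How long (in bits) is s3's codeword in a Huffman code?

3

Repeatedly merge the two smallest:
s3(10) + s5(50) → 60
60 + s4(66) → 126
s2(72) + s1(90) → 162
126 + 162 → 288
The subtree containing s3 is merged 3 times, so code length = 3.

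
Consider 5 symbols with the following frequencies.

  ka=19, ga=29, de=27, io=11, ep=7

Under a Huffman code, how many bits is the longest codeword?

3

Merge the two lowest-weight nodes at each step:
merge ep(7) and io(11): 18
merge 18 and ka(19): 37
merge de(27) and ga(29): 56
merge 37 and 56: 93
The first pair merged (ep, io) ends up deepest, at depth 3.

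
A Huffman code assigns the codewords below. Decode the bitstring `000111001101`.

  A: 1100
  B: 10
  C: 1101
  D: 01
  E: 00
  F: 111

Read left to right; each codeword is recognised as soon as it completes (prefix code):
  00→E | 01→D | 1100→A | 1101→C
Decoded message: EDAC

EDAC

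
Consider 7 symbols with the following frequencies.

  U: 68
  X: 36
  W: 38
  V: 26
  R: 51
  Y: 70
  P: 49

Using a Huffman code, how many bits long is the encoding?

938

Merge the two smallest weights repeatedly:
V(26) + X(36) → 62
W(38) + P(49) → 87
R(51) + 62 → 113
U(68) + Y(70) → 138
87 + 113 → 200
138 + 200 → 338
Total encoded bits = sum of merged weights = 62 + 87 + 113 + 138 + 200 + 338 = 938.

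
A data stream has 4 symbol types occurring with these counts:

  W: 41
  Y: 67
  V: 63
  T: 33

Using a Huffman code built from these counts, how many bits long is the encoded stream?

Greedily combine the two least-frequent nodes:
T(33) + W(41) → 74
V(63) + Y(67) → 130
74 + 130 → 204
The encoded length is the sum of every internal node's weight: 74 + 130 + 204 = 408 bits.

408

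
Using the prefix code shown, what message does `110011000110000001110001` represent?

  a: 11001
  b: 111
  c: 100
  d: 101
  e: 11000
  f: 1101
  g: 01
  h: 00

acgchhbhg

Read left to right; each codeword is recognised as soon as it completes (prefix code):
  11001→a | 100→c | 01→g | 100→c | 00→h | 00→h | 111→b | 00→h | 01→g
Decoded message: acgchhbhg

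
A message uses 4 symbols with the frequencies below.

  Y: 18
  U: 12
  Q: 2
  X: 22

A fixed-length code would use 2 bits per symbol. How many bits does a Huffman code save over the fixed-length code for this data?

Fixed-length: 2 bits × 54 symbols = 108 bits.
Huffman merges:
Q(2) + U(12) → 14
14 + Y(18) → 32
X(22) + 32 → 54
Huffman total = 14 + 32 + 54 = 100 bits.
Saving = 108 − 100 = 8 bits.

8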